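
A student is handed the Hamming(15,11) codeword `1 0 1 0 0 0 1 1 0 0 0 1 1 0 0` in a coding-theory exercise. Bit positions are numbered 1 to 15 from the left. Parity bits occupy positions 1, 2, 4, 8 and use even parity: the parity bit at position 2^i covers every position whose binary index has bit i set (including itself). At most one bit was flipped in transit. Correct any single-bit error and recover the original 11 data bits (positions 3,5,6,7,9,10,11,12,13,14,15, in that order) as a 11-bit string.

s1: b1⊕b3⊕b5⊕b7⊕b9⊕b11⊕b13⊕b15 = 1⊕1⊕0⊕1⊕0⊕0⊕1⊕0 = 0
s2: b2⊕b3⊕b6⊕b7⊕b10⊕b11⊕b14⊕b15 = 0⊕1⊕0⊕1⊕0⊕0⊕0⊕0 = 0
s4: b4⊕b5⊕b6⊕b7⊕b12⊕b13⊕b14⊕b15 = 0⊕0⊕0⊕1⊕1⊕1⊕0⊕0 = 1
s8: b8⊕b9⊕b10⊕b11⊕b12⊕b13⊕b14⊕b15 = 1⊕0⊕0⊕0⊕1⊕1⊕0⊕0 = 1
Syndrome (s8...s1) = 1100 → position 12.
Flip bit 12: corrected codeword = 101000110000100
Data bits at positions 3,5,6,7,9,10,11,12,13,14,15: 10010000100

10010000100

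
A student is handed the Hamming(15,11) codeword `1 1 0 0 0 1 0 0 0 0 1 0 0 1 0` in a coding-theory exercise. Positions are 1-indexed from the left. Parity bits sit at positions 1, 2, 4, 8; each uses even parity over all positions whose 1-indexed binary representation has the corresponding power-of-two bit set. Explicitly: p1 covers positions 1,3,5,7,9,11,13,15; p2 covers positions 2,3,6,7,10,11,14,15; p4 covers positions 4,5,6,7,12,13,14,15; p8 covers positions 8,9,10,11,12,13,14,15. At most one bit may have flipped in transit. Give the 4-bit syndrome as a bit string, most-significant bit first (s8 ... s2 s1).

0000

s1: b1⊕b3⊕b5⊕b7⊕b9⊕b11⊕b13⊕b15 = 1⊕0⊕0⊕0⊕0⊕1⊕0⊕0 = 0
s2: b2⊕b3⊕b6⊕b7⊕b10⊕b11⊕b14⊕b15 = 1⊕0⊕1⊕0⊕0⊕1⊕1⊕0 = 0
s4: b4⊕b5⊕b6⊕b7⊕b12⊕b13⊕b14⊕b15 = 0⊕0⊕1⊕0⊕0⊕0⊕1⊕0 = 0
s8: b8⊕b9⊕b10⊕b11⊕b12⊕b13⊕b14⊕b15 = 0⊕0⊕0⊕1⊕0⊕0⊕1⊕0 = 0
Syndrome (s8...s1) = 0000 → position 0 (no error).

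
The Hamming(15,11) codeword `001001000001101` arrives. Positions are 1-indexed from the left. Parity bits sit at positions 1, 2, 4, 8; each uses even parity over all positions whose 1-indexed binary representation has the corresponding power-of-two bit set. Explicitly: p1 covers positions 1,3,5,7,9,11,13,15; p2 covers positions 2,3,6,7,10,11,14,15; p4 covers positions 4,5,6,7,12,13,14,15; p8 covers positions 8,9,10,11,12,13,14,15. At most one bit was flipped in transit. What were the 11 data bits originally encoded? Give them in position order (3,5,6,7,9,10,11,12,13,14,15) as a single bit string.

10100011101

s1: b1⊕b3⊕b5⊕b7⊕b9⊕b11⊕b13⊕b15 = 0⊕1⊕0⊕0⊕0⊕0⊕1⊕1 = 1
s2: b2⊕b3⊕b6⊕b7⊕b10⊕b11⊕b14⊕b15 = 0⊕1⊕1⊕0⊕0⊕0⊕0⊕1 = 1
s4: b4⊕b5⊕b6⊕b7⊕b12⊕b13⊕b14⊕b15 = 0⊕0⊕1⊕0⊕1⊕1⊕0⊕1 = 0
s8: b8⊕b9⊕b10⊕b11⊕b12⊕b13⊕b14⊕b15 = 0⊕0⊕0⊕0⊕1⊕1⊕0⊕1 = 1
Syndrome (s8...s1) = 1011 → position 11.
Flip bit 11: corrected codeword = 001001000011101
Data bits at positions 3,5,6,7,9,10,11,12,13,14,15: 10100011101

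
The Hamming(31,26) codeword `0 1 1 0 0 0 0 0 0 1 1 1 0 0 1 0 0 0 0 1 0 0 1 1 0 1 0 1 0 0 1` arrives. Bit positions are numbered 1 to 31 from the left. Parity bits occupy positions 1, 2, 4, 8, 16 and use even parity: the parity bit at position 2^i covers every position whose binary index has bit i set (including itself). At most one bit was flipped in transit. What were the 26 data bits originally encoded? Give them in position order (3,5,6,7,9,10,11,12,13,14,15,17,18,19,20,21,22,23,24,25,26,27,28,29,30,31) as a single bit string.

s1: b1⊕b3⊕b5⊕b7⊕b9⊕b11⊕b13⊕b15⊕b17⊕b19⊕b21⊕b23⊕b25⊕b27⊕b29⊕b31 = 0⊕1⊕0⊕0⊕0⊕1⊕0⊕1⊕0⊕0⊕0⊕1⊕0⊕0⊕0⊕1 = 1
s2: b2⊕b3⊕b6⊕b7⊕b10⊕b11⊕b14⊕b15⊕b18⊕b19⊕b22⊕b23⊕b26⊕b27⊕b30⊕b31 = 1⊕1⊕0⊕0⊕1⊕1⊕0⊕1⊕0⊕0⊕0⊕1⊕1⊕0⊕0⊕1 = 0
s4: b4⊕b5⊕b6⊕b7⊕b12⊕b13⊕b14⊕b15⊕b20⊕b21⊕b22⊕b23⊕b28⊕b29⊕b30⊕b31 = 0⊕0⊕0⊕0⊕1⊕0⊕0⊕1⊕1⊕0⊕0⊕1⊕1⊕0⊕0⊕1 = 0
s8: b8⊕b9⊕b10⊕b11⊕b12⊕b13⊕b14⊕b15⊕b24⊕b25⊕b26⊕b27⊕b28⊕b29⊕b30⊕b31 = 0⊕0⊕1⊕1⊕1⊕0⊕0⊕1⊕1⊕0⊕1⊕0⊕1⊕0⊕0⊕1 = 0
s16: b16⊕b17⊕b18⊕b19⊕b20⊕b21⊕b22⊕b23⊕b24⊕b25⊕b26⊕b27⊕b28⊕b29⊕b30⊕b31 = 0⊕0⊕0⊕0⊕1⊕0⊕0⊕1⊕1⊕0⊕1⊕0⊕1⊕0⊕0⊕1 = 0
Syndrome (s16...s1) = 00001 → position 1.
Flip bit 1: corrected codeword = 1110000001110010000100110101001
Data bits at positions 3,5,6,7,9,10,11,12,13,14,15,17,18,19,20,21,22,23,24,25,26,27,28,29,30,31: 10000111001000100110101001

10000111001000100110101001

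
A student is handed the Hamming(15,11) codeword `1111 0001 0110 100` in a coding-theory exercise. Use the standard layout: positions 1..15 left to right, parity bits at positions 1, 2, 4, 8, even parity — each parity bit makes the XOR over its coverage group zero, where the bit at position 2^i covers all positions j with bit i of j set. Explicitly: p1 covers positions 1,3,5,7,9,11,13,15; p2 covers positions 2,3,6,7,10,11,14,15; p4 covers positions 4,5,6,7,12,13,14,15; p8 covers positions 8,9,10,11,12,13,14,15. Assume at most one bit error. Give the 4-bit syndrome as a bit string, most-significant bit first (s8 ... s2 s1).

0000

s1: b1⊕b3⊕b5⊕b7⊕b9⊕b11⊕b13⊕b15 = 1⊕1⊕0⊕0⊕0⊕1⊕1⊕0 = 0
s2: b2⊕b3⊕b6⊕b7⊕b10⊕b11⊕b14⊕b15 = 1⊕1⊕0⊕0⊕1⊕1⊕0⊕0 = 0
s4: b4⊕b5⊕b6⊕b7⊕b12⊕b13⊕b14⊕b15 = 1⊕0⊕0⊕0⊕0⊕1⊕0⊕0 = 0
s8: b8⊕b9⊕b10⊕b11⊕b12⊕b13⊕b14⊕b15 = 1⊕0⊕1⊕1⊕0⊕1⊕0⊕0 = 0
Syndrome (s8...s1) = 0000 → position 0 (no error).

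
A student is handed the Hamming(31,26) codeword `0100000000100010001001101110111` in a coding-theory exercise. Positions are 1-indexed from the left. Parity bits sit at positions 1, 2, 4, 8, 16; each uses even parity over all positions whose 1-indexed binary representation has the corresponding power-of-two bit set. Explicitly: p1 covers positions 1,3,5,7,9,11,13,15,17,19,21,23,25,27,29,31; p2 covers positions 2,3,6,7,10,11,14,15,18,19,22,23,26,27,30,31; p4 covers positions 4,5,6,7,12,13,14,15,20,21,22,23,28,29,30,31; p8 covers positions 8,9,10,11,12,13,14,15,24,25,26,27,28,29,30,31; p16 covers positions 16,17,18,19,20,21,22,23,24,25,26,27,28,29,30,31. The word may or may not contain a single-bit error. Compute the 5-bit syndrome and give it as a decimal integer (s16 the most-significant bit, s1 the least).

s1: b1⊕b3⊕b5⊕b7⊕b9⊕b11⊕b13⊕b15⊕b17⊕b19⊕b21⊕b23⊕b25⊕b27⊕b29⊕b31 = 0⊕0⊕0⊕0⊕0⊕1⊕0⊕1⊕0⊕1⊕0⊕1⊕1⊕1⊕1⊕1 = 0
s2: b2⊕b3⊕b6⊕b7⊕b10⊕b11⊕b14⊕b15⊕b18⊕b19⊕b22⊕b23⊕b26⊕b27⊕b30⊕b31 = 1⊕0⊕0⊕0⊕0⊕1⊕0⊕1⊕0⊕1⊕1⊕1⊕1⊕1⊕1⊕1 = 0
s4: b4⊕b5⊕b6⊕b7⊕b12⊕b13⊕b14⊕b15⊕b20⊕b21⊕b22⊕b23⊕b28⊕b29⊕b30⊕b31 = 0⊕0⊕0⊕0⊕0⊕0⊕0⊕1⊕0⊕0⊕1⊕1⊕0⊕1⊕1⊕1 = 0
s8: b8⊕b9⊕b10⊕b11⊕b12⊕b13⊕b14⊕b15⊕b24⊕b25⊕b26⊕b27⊕b28⊕b29⊕b30⊕b31 = 0⊕0⊕0⊕1⊕0⊕0⊕0⊕1⊕0⊕1⊕1⊕1⊕0⊕1⊕1⊕1 = 0
s16: b16⊕b17⊕b18⊕b19⊕b20⊕b21⊕b22⊕b23⊕b24⊕b25⊕b26⊕b27⊕b28⊕b29⊕b30⊕b31 = 0⊕0⊕0⊕1⊕0⊕0⊕1⊕1⊕0⊕1⊕1⊕1⊕0⊕1⊕1⊕1 = 1
Syndrome (s16...s1) = 10000 → position 16.

16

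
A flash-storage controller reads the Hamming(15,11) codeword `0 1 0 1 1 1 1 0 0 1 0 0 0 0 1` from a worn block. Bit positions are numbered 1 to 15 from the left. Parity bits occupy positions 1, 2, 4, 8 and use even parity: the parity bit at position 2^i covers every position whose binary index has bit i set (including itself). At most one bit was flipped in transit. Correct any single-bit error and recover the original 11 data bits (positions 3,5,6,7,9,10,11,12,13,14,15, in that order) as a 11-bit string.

01100100001

s1: b1⊕b3⊕b5⊕b7⊕b9⊕b11⊕b13⊕b15 = 0⊕0⊕1⊕1⊕0⊕0⊕0⊕1 = 1
s2: b2⊕b3⊕b6⊕b7⊕b10⊕b11⊕b14⊕b15 = 1⊕0⊕1⊕1⊕1⊕0⊕0⊕1 = 1
s4: b4⊕b5⊕b6⊕b7⊕b12⊕b13⊕b14⊕b15 = 1⊕1⊕1⊕1⊕0⊕0⊕0⊕1 = 1
s8: b8⊕b9⊕b10⊕b11⊕b12⊕b13⊕b14⊕b15 = 0⊕0⊕1⊕0⊕0⊕0⊕0⊕1 = 0
Syndrome (s8...s1) = 0111 → position 7.
Flip bit 7: corrected codeword = 010111000100001
Data bits at positions 3,5,6,7,9,10,11,12,13,14,15: 01100100001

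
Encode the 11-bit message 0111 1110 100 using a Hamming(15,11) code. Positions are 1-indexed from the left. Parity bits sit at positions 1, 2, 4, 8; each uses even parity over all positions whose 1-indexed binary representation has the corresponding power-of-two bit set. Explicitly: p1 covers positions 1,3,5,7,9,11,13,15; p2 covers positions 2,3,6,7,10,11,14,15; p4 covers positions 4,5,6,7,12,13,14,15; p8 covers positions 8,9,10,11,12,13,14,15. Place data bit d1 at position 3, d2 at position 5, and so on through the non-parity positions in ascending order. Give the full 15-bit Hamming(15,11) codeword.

Place data bits at non-power-of-two positions: b3=0, b5=1, b6=1, b7=1, b9=1, b10=1, b11=1, b12=0, b13=1, b14=0, b15=0.
p1 = XOR of data positions {3,5,7,9,11,13,15} = 0⊕1⊕1⊕1⊕1⊕1⊕0 = 1
p2 = XOR of data positions {3,6,7,10,11,14,15} = 0⊕1⊕1⊕1⊕1⊕0⊕0 = 0
p4 = XOR of data positions {5,6,7,12,13,14,15} = 1⊕1⊕1⊕0⊕1⊕0⊕0 = 0
p8 = XOR of data positions {9,10,11,12,13,14,15} = 1⊕1⊕1⊕0⊕1⊕0⊕0 = 0
Codeword b1..b15 = 100011101110100

100011101110100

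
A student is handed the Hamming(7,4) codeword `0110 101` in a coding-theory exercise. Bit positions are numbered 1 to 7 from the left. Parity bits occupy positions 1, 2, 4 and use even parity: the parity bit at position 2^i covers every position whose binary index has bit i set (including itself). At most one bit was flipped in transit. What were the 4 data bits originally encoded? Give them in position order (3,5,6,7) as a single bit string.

s1: b1⊕b3⊕b5⊕b7 = 0⊕1⊕1⊕1 = 1
s2: b2⊕b3⊕b6⊕b7 = 1⊕1⊕0⊕1 = 1
s4: b4⊕b5⊕b6⊕b7 = 0⊕1⊕0⊕1 = 0
Syndrome (s4...s1) = 011 → position 3.
Flip bit 3: corrected codeword = 0100101
Data bits at positions 3,5,6,7: 0101

0101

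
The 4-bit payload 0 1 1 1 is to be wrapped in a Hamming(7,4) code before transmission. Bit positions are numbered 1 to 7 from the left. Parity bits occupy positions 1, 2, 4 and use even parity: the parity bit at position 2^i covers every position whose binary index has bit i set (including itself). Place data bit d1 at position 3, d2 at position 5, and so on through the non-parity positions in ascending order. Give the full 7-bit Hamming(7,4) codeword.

0001111

Place data bits at non-power-of-two positions: b3=0, b5=1, b6=1, b7=1.
p1 = XOR of data positions {3,5,7} = 0⊕1⊕1 = 0
p2 = XOR of data positions {3,6,7} = 0⊕1⊕1 = 0
p4 = XOR of data positions {5,6,7} = 1⊕1⊕1 = 1
Codeword b1..b7 = 0001111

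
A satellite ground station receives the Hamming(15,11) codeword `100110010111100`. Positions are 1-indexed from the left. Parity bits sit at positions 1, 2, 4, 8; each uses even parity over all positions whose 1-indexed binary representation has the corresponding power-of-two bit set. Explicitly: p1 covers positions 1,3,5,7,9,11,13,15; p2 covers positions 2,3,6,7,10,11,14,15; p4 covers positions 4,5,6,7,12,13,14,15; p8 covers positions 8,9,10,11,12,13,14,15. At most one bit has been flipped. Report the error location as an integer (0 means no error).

s1: b1⊕b3⊕b5⊕b7⊕b9⊕b11⊕b13⊕b15 = 1⊕0⊕1⊕0⊕0⊕1⊕1⊕0 = 0
s2: b2⊕b3⊕b6⊕b7⊕b10⊕b11⊕b14⊕b15 = 0⊕0⊕0⊕0⊕1⊕1⊕0⊕0 = 0
s4: b4⊕b5⊕b6⊕b7⊕b12⊕b13⊕b14⊕b15 = 1⊕1⊕0⊕0⊕1⊕1⊕0⊕0 = 0
s8: b8⊕b9⊕b10⊕b11⊕b12⊕b13⊕b14⊕b15 = 1⊕0⊕1⊕1⊕1⊕1⊕0⊕0 = 1
Syndrome (s8...s1) = 1000 → position 8.

8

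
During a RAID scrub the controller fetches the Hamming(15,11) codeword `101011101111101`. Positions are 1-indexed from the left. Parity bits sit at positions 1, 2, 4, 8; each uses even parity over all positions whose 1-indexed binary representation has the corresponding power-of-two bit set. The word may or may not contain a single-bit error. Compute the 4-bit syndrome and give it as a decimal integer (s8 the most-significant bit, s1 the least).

0

s1: b1⊕b3⊕b5⊕b7⊕b9⊕b11⊕b13⊕b15 = 1⊕1⊕1⊕1⊕1⊕1⊕1⊕1 = 0
s2: b2⊕b3⊕b6⊕b7⊕b10⊕b11⊕b14⊕b15 = 0⊕1⊕1⊕1⊕1⊕1⊕0⊕1 = 0
s4: b4⊕b5⊕b6⊕b7⊕b12⊕b13⊕b14⊕b15 = 0⊕1⊕1⊕1⊕1⊕1⊕0⊕1 = 0
s8: b8⊕b9⊕b10⊕b11⊕b12⊕b13⊕b14⊕b15 = 0⊕1⊕1⊕1⊕1⊕1⊕0⊕1 = 0
Syndrome (s8...s1) = 0000 → position 0 (no error).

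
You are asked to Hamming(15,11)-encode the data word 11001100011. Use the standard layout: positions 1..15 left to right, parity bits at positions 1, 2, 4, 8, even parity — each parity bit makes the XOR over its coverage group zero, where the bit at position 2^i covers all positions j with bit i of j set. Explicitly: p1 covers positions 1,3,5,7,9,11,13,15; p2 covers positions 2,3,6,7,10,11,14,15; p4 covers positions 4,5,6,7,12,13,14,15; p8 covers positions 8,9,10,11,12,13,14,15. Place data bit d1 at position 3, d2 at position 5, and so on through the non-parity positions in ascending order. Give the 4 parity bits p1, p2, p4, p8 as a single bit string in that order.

Place data bits at non-power-of-two positions: b3=1, b5=1, b6=0, b7=0, b9=1, b10=1, b11=0, b12=0, b13=0, b14=1, b15=1.
p1 = XOR of data positions {3,5,7,9,11,13,15} = 1⊕1⊕0⊕1⊕0⊕0⊕1 = 0
p2 = XOR of data positions {3,6,7,10,11,14,15} = 1⊕0⊕0⊕1⊕0⊕1⊕1 = 0
p4 = XOR of data positions {5,6,7,12,13,14,15} = 1⊕0⊕0⊕0⊕0⊕1⊕1 = 1
p8 = XOR of data positions {9,10,11,12,13,14,15} = 1⊕1⊕0⊕0⊕0⊕1⊕1 = 0
Parity bits p1,p2,p4,p8 = 0010

0010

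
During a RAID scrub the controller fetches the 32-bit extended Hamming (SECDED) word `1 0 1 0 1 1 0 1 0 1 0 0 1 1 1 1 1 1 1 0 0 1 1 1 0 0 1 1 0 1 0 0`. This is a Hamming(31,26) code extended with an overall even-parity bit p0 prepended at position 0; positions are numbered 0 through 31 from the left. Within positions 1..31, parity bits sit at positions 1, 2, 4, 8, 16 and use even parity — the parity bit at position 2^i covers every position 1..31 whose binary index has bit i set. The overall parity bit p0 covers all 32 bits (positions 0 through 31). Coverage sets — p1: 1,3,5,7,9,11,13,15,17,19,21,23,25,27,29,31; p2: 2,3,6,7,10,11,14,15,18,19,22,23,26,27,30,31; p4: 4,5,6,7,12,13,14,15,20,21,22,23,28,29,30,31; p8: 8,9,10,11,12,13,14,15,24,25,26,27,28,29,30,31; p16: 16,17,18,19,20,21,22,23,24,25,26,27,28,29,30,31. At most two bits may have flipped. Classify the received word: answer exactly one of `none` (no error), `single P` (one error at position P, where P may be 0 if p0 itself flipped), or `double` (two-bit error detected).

single 22

s1: b1⊕b3⊕b5⊕b7⊕b9⊕b11⊕b13⊕b15⊕b17⊕b19⊕b21⊕b23⊕b25⊕b27⊕b29⊕b31 = 0⊕0⊕1⊕1⊕1⊕0⊕1⊕1⊕1⊕0⊕1⊕1⊕0⊕1⊕1⊕0 = 0
s2: b2⊕b3⊕b6⊕b7⊕b10⊕b11⊕b14⊕b15⊕b18⊕b19⊕b22⊕b23⊕b26⊕b27⊕b30⊕b31 = 1⊕0⊕0⊕1⊕0⊕0⊕1⊕1⊕1⊕0⊕1⊕1⊕1⊕1⊕0⊕0 = 1
s4: b4⊕b5⊕b6⊕b7⊕b12⊕b13⊕b14⊕b15⊕b20⊕b21⊕b22⊕b23⊕b28⊕b29⊕b30⊕b31 = 1⊕1⊕0⊕1⊕1⊕1⊕1⊕1⊕0⊕1⊕1⊕1⊕0⊕1⊕0⊕0 = 1
s8: b8⊕b9⊕b10⊕b11⊕b12⊕b13⊕b14⊕b15⊕b24⊕b25⊕b26⊕b27⊕b28⊕b29⊕b30⊕b31 = 0⊕1⊕0⊕0⊕1⊕1⊕1⊕1⊕0⊕0⊕1⊕1⊕0⊕1⊕0⊕0 = 0
s16: b16⊕b17⊕b18⊕b19⊕b20⊕b21⊕b22⊕b23⊕b24⊕b25⊕b26⊕b27⊕b28⊕b29⊕b30⊕b31 = 1⊕1⊕1⊕0⊕0⊕1⊕1⊕1⊕0⊕0⊕1⊕1⊕0⊕1⊕0⊕0 = 1
Syndrome (s16...s1) = 10110 → position 22.
Overall parity (XOR of all 32 bits, including p0): 1⊕0⊕1⊕0⊕1⊕1⊕0⊕1⊕0⊕1⊕0⊕0⊕1⊕1⊕1⊕1⊕1⊕1⊕1⊕0⊕0⊕1⊕1⊕1⊕0⊕0⊕1⊕1⊕0⊕1⊕0⊕0 = 1
Overall=1, syndrome position=22 → single-bit error at position 22.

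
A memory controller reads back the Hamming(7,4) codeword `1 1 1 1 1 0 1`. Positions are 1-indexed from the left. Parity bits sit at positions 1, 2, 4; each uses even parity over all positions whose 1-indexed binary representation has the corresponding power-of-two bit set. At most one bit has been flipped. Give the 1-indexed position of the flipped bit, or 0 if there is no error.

6

s1: b1⊕b3⊕b5⊕b7 = 1⊕1⊕1⊕1 = 0
s2: b2⊕b3⊕b6⊕b7 = 1⊕1⊕0⊕1 = 1
s4: b4⊕b5⊕b6⊕b7 = 1⊕1⊕0⊕1 = 1
Syndrome (s4...s1) = 110 → position 6.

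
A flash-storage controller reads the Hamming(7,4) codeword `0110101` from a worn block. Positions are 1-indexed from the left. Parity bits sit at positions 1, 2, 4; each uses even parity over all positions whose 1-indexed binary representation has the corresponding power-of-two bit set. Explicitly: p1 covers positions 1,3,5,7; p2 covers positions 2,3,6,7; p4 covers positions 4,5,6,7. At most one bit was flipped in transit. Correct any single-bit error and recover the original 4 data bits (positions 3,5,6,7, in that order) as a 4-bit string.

s1: b1⊕b3⊕b5⊕b7 = 0⊕1⊕1⊕1 = 1
s2: b2⊕b3⊕b6⊕b7 = 1⊕1⊕0⊕1 = 1
s4: b4⊕b5⊕b6⊕b7 = 0⊕1⊕0⊕1 = 0
Syndrome (s4...s1) = 011 → position 3.
Flip bit 3: corrected codeword = 0100101
Data bits at positions 3,5,6,7: 0101

0101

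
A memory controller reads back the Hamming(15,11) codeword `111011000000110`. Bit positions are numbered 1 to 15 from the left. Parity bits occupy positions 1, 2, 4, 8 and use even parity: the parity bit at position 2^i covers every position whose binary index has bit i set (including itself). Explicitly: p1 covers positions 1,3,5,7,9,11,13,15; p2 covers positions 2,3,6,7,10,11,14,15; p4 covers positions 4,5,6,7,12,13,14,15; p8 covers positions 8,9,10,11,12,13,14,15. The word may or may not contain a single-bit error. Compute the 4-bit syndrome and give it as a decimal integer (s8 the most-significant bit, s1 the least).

s1: b1⊕b3⊕b5⊕b7⊕b9⊕b11⊕b13⊕b15 = 1⊕1⊕1⊕0⊕0⊕0⊕1⊕0 = 0
s2: b2⊕b3⊕b6⊕b7⊕b10⊕b11⊕b14⊕b15 = 1⊕1⊕1⊕0⊕0⊕0⊕1⊕0 = 0
s4: b4⊕b5⊕b6⊕b7⊕b12⊕b13⊕b14⊕b15 = 0⊕1⊕1⊕0⊕0⊕1⊕1⊕0 = 0
s8: b8⊕b9⊕b10⊕b11⊕b12⊕b13⊕b14⊕b15 = 0⊕0⊕0⊕0⊕0⊕1⊕1⊕0 = 0
Syndrome (s8...s1) = 0000 → position 0 (no error).

0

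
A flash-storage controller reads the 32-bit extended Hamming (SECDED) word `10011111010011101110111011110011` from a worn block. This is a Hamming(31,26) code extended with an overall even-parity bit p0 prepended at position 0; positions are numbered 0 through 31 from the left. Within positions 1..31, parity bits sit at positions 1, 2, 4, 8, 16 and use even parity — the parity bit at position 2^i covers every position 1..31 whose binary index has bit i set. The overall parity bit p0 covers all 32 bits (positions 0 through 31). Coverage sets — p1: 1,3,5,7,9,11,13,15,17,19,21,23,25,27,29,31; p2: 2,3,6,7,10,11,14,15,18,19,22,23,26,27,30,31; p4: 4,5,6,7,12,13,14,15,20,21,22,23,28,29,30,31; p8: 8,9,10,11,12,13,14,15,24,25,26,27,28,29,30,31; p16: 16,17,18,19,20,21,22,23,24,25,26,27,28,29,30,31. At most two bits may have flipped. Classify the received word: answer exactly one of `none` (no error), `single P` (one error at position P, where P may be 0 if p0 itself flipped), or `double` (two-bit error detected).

s1: b1⊕b3⊕b5⊕b7⊕b9⊕b11⊕b13⊕b15⊕b17⊕b19⊕b21⊕b23⊕b25⊕b27⊕b29⊕b31 = 0⊕1⊕1⊕1⊕1⊕0⊕1⊕0⊕1⊕0⊕1⊕0⊕1⊕1⊕0⊕1 = 0
s2: b2⊕b3⊕b6⊕b7⊕b10⊕b11⊕b14⊕b15⊕b18⊕b19⊕b22⊕b23⊕b26⊕b27⊕b30⊕b31 = 0⊕1⊕1⊕1⊕0⊕0⊕1⊕0⊕1⊕0⊕1⊕0⊕1⊕1⊕1⊕1 = 0
s4: b4⊕b5⊕b6⊕b7⊕b12⊕b13⊕b14⊕b15⊕b20⊕b21⊕b22⊕b23⊕b28⊕b29⊕b30⊕b31 = 1⊕1⊕1⊕1⊕1⊕1⊕1⊕0⊕1⊕1⊕1⊕0⊕0⊕0⊕1⊕1 = 0
s8: b8⊕b9⊕b10⊕b11⊕b12⊕b13⊕b14⊕b15⊕b24⊕b25⊕b26⊕b27⊕b28⊕b29⊕b30⊕b31 = 0⊕1⊕0⊕0⊕1⊕1⊕1⊕0⊕1⊕1⊕1⊕1⊕0⊕0⊕1⊕1 = 0
s16: b16⊕b17⊕b18⊕b19⊕b20⊕b21⊕b22⊕b23⊕b24⊕b25⊕b26⊕b27⊕b28⊕b29⊕b30⊕b31 = 1⊕1⊕1⊕0⊕1⊕1⊕1⊕0⊕1⊕1⊕1⊕1⊕0⊕0⊕1⊕1 = 0
Syndrome (s16...s1) = 00000 → position 0 (no error).
Overall parity (XOR of all 32 bits, including p0): 1⊕0⊕0⊕1⊕1⊕1⊕1⊕1⊕0⊕1⊕0⊕0⊕1⊕1⊕1⊕0⊕1⊕1⊕1⊕0⊕1⊕1⊕1⊕0⊕1⊕1⊕1⊕1⊕0⊕0⊕1⊕1 = 0
Overall=0, syndrome position=0 → no error.

none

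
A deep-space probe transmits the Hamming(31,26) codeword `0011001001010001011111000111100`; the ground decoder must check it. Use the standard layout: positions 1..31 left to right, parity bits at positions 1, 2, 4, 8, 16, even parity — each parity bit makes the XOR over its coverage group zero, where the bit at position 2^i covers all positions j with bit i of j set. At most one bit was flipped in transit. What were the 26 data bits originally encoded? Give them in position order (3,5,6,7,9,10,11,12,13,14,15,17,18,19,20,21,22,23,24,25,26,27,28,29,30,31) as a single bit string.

10010101000011111000111100

s1: b1⊕b3⊕b5⊕b7⊕b9⊕b11⊕b13⊕b15⊕b17⊕b19⊕b21⊕b23⊕b25⊕b27⊕b29⊕b31 = 0⊕1⊕0⊕1⊕0⊕0⊕0⊕0⊕0⊕1⊕1⊕0⊕0⊕1⊕1⊕0 = 0
s2: b2⊕b3⊕b6⊕b7⊕b10⊕b11⊕b14⊕b15⊕b18⊕b19⊕b22⊕b23⊕b26⊕b27⊕b30⊕b31 = 0⊕1⊕0⊕1⊕1⊕0⊕0⊕0⊕1⊕1⊕1⊕0⊕1⊕1⊕0⊕0 = 0
s4: b4⊕b5⊕b6⊕b7⊕b12⊕b13⊕b14⊕b15⊕b20⊕b21⊕b22⊕b23⊕b28⊕b29⊕b30⊕b31 = 1⊕0⊕0⊕1⊕1⊕0⊕0⊕0⊕1⊕1⊕1⊕0⊕1⊕1⊕0⊕0 = 0
s8: b8⊕b9⊕b10⊕b11⊕b12⊕b13⊕b14⊕b15⊕b24⊕b25⊕b26⊕b27⊕b28⊕b29⊕b30⊕b31 = 0⊕0⊕1⊕0⊕1⊕0⊕0⊕0⊕0⊕0⊕1⊕1⊕1⊕1⊕0⊕0 = 0
s16: b16⊕b17⊕b18⊕b19⊕b20⊕b21⊕b22⊕b23⊕b24⊕b25⊕b26⊕b27⊕b28⊕b29⊕b30⊕b31 = 1⊕0⊕1⊕1⊕1⊕1⊕1⊕0⊕0⊕0⊕1⊕1⊕1⊕1⊕0⊕0 = 0
Syndrome (s16...s1) = 00000 → position 0 (no error).
No correction needed.
Data bits at positions 3,5,6,7,9,10,11,12,13,14,15,17,18,19,20,21,22,23,24,25,26,27,28,29,30,31: 10010101000011111000111100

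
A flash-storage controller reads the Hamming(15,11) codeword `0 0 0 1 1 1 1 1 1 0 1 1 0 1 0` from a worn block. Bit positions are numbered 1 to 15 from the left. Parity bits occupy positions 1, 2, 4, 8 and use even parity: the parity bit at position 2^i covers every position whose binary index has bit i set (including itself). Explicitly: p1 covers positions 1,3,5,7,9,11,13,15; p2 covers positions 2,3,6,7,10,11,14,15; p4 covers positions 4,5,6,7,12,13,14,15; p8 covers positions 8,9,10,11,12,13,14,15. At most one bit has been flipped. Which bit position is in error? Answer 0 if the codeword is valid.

8

s1: b1⊕b3⊕b5⊕b7⊕b9⊕b11⊕b13⊕b15 = 0⊕0⊕1⊕1⊕1⊕1⊕0⊕0 = 0
s2: b2⊕b3⊕b6⊕b7⊕b10⊕b11⊕b14⊕b15 = 0⊕0⊕1⊕1⊕0⊕1⊕1⊕0 = 0
s4: b4⊕b5⊕b6⊕b7⊕b12⊕b13⊕b14⊕b15 = 1⊕1⊕1⊕1⊕1⊕0⊕1⊕0 = 0
s8: b8⊕b9⊕b10⊕b11⊕b12⊕b13⊕b14⊕b15 = 1⊕1⊕0⊕1⊕1⊕0⊕1⊕0 = 1
Syndrome (s8...s1) = 1000 → position 8.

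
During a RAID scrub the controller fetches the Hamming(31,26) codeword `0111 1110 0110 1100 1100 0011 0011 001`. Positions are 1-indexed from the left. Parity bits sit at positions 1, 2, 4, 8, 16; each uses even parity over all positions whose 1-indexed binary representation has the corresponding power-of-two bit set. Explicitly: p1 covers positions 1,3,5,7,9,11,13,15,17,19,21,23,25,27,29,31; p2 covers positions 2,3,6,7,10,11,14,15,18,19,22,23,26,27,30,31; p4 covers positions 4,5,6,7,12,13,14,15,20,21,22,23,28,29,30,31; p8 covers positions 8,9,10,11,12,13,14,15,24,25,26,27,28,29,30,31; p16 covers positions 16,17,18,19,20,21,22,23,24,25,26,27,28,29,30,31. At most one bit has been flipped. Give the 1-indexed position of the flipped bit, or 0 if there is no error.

23

s1: b1⊕b3⊕b5⊕b7⊕b9⊕b11⊕b13⊕b15⊕b17⊕b19⊕b21⊕b23⊕b25⊕b27⊕b29⊕b31 = 0⊕1⊕1⊕1⊕0⊕1⊕1⊕0⊕1⊕0⊕0⊕1⊕0⊕1⊕0⊕1 = 1
s2: b2⊕b3⊕b6⊕b7⊕b10⊕b11⊕b14⊕b15⊕b18⊕b19⊕b22⊕b23⊕b26⊕b27⊕b30⊕b31 = 1⊕1⊕1⊕1⊕1⊕1⊕1⊕0⊕1⊕0⊕0⊕1⊕0⊕1⊕0⊕1 = 1
s4: b4⊕b5⊕b6⊕b7⊕b12⊕b13⊕b14⊕b15⊕b20⊕b21⊕b22⊕b23⊕b28⊕b29⊕b30⊕b31 = 1⊕1⊕1⊕1⊕0⊕1⊕1⊕0⊕0⊕0⊕0⊕1⊕1⊕0⊕0⊕1 = 1
s8: b8⊕b9⊕b10⊕b11⊕b12⊕b13⊕b14⊕b15⊕b24⊕b25⊕b26⊕b27⊕b28⊕b29⊕b30⊕b31 = 0⊕0⊕1⊕1⊕0⊕1⊕1⊕0⊕1⊕0⊕0⊕1⊕1⊕0⊕0⊕1 = 0
s16: b16⊕b17⊕b18⊕b19⊕b20⊕b21⊕b22⊕b23⊕b24⊕b25⊕b26⊕b27⊕b28⊕b29⊕b30⊕b31 = 0⊕1⊕1⊕0⊕0⊕0⊕0⊕1⊕1⊕0⊕0⊕1⊕1⊕0⊕0⊕1 = 1
Syndrome (s16...s1) = 10111 → position 23.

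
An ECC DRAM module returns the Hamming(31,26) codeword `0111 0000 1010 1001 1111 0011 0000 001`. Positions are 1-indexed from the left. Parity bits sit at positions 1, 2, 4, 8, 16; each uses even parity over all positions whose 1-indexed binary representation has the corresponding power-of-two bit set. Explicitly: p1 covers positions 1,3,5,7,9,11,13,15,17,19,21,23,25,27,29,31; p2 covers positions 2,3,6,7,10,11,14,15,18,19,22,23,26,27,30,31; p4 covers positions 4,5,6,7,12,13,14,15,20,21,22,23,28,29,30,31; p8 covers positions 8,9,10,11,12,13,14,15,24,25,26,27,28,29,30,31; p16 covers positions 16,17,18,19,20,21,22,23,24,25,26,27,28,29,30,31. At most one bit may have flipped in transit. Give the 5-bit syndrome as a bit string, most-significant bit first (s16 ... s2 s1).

s1: b1⊕b3⊕b5⊕b7⊕b9⊕b11⊕b13⊕b15⊕b17⊕b19⊕b21⊕b23⊕b25⊕b27⊕b29⊕b31 = 0⊕1⊕0⊕0⊕1⊕1⊕1⊕0⊕1⊕1⊕0⊕1⊕0⊕0⊕0⊕1 = 0
s2: b2⊕b3⊕b6⊕b7⊕b10⊕b11⊕b14⊕b15⊕b18⊕b19⊕b22⊕b23⊕b26⊕b27⊕b30⊕b31 = 1⊕1⊕0⊕0⊕0⊕1⊕0⊕0⊕1⊕1⊕0⊕1⊕0⊕0⊕0⊕1 = 1
s4: b4⊕b5⊕b6⊕b7⊕b12⊕b13⊕b14⊕b15⊕b20⊕b21⊕b22⊕b23⊕b28⊕b29⊕b30⊕b31 = 1⊕0⊕0⊕0⊕0⊕1⊕0⊕0⊕1⊕0⊕0⊕1⊕0⊕0⊕0⊕1 = 1
s8: b8⊕b9⊕b10⊕b11⊕b12⊕b13⊕b14⊕b15⊕b24⊕b25⊕b26⊕b27⊕b28⊕b29⊕b30⊕b31 = 0⊕1⊕0⊕1⊕0⊕1⊕0⊕0⊕1⊕0⊕0⊕0⊕0⊕0⊕0⊕1 = 1
s16: b16⊕b17⊕b18⊕b19⊕b20⊕b21⊕b22⊕b23⊕b24⊕b25⊕b26⊕b27⊕b28⊕b29⊕b30⊕b31 = 1⊕1⊕1⊕1⊕1⊕0⊕0⊕1⊕1⊕0⊕0⊕0⊕0⊕0⊕0⊕1 = 0
Syndrome (s16...s1) = 01110 → position 14.

01110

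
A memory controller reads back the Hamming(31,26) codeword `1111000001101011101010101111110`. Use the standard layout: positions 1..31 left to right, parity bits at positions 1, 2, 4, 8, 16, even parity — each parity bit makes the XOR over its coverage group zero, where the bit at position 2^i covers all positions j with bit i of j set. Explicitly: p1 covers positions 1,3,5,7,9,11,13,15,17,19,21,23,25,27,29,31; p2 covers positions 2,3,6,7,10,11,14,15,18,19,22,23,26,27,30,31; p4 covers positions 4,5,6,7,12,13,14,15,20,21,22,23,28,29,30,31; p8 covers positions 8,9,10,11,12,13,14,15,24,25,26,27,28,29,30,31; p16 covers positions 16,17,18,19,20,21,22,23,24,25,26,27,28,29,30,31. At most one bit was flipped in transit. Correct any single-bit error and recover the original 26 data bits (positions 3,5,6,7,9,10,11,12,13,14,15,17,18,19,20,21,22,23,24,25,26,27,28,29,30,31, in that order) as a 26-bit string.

s1: b1⊕b3⊕b5⊕b7⊕b9⊕b11⊕b13⊕b15⊕b17⊕b19⊕b21⊕b23⊕b25⊕b27⊕b29⊕b31 = 1⊕1⊕0⊕0⊕0⊕1⊕1⊕1⊕1⊕1⊕1⊕1⊕1⊕1⊕1⊕0 = 0
s2: b2⊕b3⊕b6⊕b7⊕b10⊕b11⊕b14⊕b15⊕b18⊕b19⊕b22⊕b23⊕b26⊕b27⊕b30⊕b31 = 1⊕1⊕0⊕0⊕1⊕1⊕0⊕1⊕0⊕1⊕0⊕1⊕1⊕1⊕1⊕0 = 0
s4: b4⊕b5⊕b6⊕b7⊕b12⊕b13⊕b14⊕b15⊕b20⊕b21⊕b22⊕b23⊕b28⊕b29⊕b30⊕b31 = 1⊕0⊕0⊕0⊕0⊕1⊕0⊕1⊕0⊕1⊕0⊕1⊕1⊕1⊕1⊕0 = 0
s8: b8⊕b9⊕b10⊕b11⊕b12⊕b13⊕b14⊕b15⊕b24⊕b25⊕b26⊕b27⊕b28⊕b29⊕b30⊕b31 = 0⊕0⊕1⊕1⊕0⊕1⊕0⊕1⊕0⊕1⊕1⊕1⊕1⊕1⊕1⊕0 = 0
s16: b16⊕b17⊕b18⊕b19⊕b20⊕b21⊕b22⊕b23⊕b24⊕b25⊕b26⊕b27⊕b28⊕b29⊕b30⊕b31 = 1⊕1⊕0⊕1⊕0⊕1⊕0⊕1⊕0⊕1⊕1⊕1⊕1⊕1⊕1⊕0 = 1
Syndrome (s16...s1) = 10000 → position 16.
Flip bit 16: corrected codeword = 1111000001101010101010101111110
Data bits at positions 3,5,6,7,9,10,11,12,13,14,15,17,18,19,20,21,22,23,24,25,26,27,28,29,30,31: 10000110101101010101111110

10000110101101010101111110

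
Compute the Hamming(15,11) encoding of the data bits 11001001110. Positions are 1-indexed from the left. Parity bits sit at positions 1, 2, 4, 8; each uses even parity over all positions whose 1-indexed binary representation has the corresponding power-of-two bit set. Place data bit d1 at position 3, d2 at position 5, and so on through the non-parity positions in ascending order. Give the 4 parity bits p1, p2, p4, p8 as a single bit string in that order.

0000

Place data bits at non-power-of-two positions: b3=1, b5=1, b6=0, b7=0, b9=1, b10=0, b11=0, b12=1, b13=1, b14=1, b15=0.
p1 = XOR of data positions {3,5,7,9,11,13,15} = 1⊕1⊕0⊕1⊕0⊕1⊕0 = 0
p2 = XOR of data positions {3,6,7,10,11,14,15} = 1⊕0⊕0⊕0⊕0⊕1⊕0 = 0
p4 = XOR of data positions {5,6,7,12,13,14,15} = 1⊕0⊕0⊕1⊕1⊕1⊕0 = 0
p8 = XOR of data positions {9,10,11,12,13,14,15} = 1⊕0⊕0⊕1⊕1⊕1⊕0 = 0
Parity bits p1,p2,p4,p8 = 0000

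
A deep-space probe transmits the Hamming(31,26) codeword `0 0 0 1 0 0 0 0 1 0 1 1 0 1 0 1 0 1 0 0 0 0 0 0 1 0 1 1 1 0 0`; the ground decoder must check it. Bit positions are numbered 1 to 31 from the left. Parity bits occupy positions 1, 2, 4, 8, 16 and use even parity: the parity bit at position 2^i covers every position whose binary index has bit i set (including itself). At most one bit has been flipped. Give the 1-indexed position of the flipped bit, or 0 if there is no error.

s1: b1⊕b3⊕b5⊕b7⊕b9⊕b11⊕b13⊕b15⊕b17⊕b19⊕b21⊕b23⊕b25⊕b27⊕b29⊕b31 = 0⊕0⊕0⊕0⊕1⊕1⊕0⊕0⊕0⊕0⊕0⊕0⊕1⊕1⊕1⊕0 = 1
s2: b2⊕b3⊕b6⊕b7⊕b10⊕b11⊕b14⊕b15⊕b18⊕b19⊕b22⊕b23⊕b26⊕b27⊕b30⊕b31 = 0⊕0⊕0⊕0⊕0⊕1⊕1⊕0⊕1⊕0⊕0⊕0⊕0⊕1⊕0⊕0 = 0
s4: b4⊕b5⊕b6⊕b7⊕b12⊕b13⊕b14⊕b15⊕b20⊕b21⊕b22⊕b23⊕b28⊕b29⊕b30⊕b31 = 1⊕0⊕0⊕0⊕1⊕0⊕1⊕0⊕0⊕0⊕0⊕0⊕1⊕1⊕0⊕0 = 1
s8: b8⊕b9⊕b10⊕b11⊕b12⊕b13⊕b14⊕b15⊕b24⊕b25⊕b26⊕b27⊕b28⊕b29⊕b30⊕b31 = 0⊕1⊕0⊕1⊕1⊕0⊕1⊕0⊕0⊕1⊕0⊕1⊕1⊕1⊕0⊕0 = 0
s16: b16⊕b17⊕b18⊕b19⊕b20⊕b21⊕b22⊕b23⊕b24⊕b25⊕b26⊕b27⊕b28⊕b29⊕b30⊕b31 = 1⊕0⊕1⊕0⊕0⊕0⊕0⊕0⊕0⊕1⊕0⊕1⊕1⊕1⊕0⊕0 = 0
Syndrome (s16...s1) = 00101 → position 5.

5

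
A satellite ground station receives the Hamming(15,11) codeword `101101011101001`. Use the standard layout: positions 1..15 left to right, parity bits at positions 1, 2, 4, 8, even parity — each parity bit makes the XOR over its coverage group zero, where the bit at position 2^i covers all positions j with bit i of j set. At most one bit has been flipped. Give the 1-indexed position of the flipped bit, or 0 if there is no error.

s1: b1⊕b3⊕b5⊕b7⊕b9⊕b11⊕b13⊕b15 = 1⊕1⊕0⊕0⊕1⊕0⊕0⊕1 = 0
s2: b2⊕b3⊕b6⊕b7⊕b10⊕b11⊕b14⊕b15 = 0⊕1⊕1⊕0⊕1⊕0⊕0⊕1 = 0
s4: b4⊕b5⊕b6⊕b7⊕b12⊕b13⊕b14⊕b15 = 1⊕0⊕1⊕0⊕1⊕0⊕0⊕1 = 0
s8: b8⊕b9⊕b10⊕b11⊕b12⊕b13⊕b14⊕b15 = 1⊕1⊕1⊕0⊕1⊕0⊕0⊕1 = 1
Syndrome (s8...s1) = 1000 → position 8.

8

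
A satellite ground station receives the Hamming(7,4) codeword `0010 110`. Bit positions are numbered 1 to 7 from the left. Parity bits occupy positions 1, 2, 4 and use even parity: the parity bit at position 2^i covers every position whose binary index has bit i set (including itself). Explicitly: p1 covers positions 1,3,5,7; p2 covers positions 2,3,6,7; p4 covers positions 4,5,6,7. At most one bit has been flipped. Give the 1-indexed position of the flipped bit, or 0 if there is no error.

s1: b1⊕b3⊕b5⊕b7 = 0⊕1⊕1⊕0 = 0
s2: b2⊕b3⊕b6⊕b7 = 0⊕1⊕1⊕0 = 0
s4: b4⊕b5⊕b6⊕b7 = 0⊕1⊕1⊕0 = 0
Syndrome (s4...s1) = 000 → position 0 (no error).

0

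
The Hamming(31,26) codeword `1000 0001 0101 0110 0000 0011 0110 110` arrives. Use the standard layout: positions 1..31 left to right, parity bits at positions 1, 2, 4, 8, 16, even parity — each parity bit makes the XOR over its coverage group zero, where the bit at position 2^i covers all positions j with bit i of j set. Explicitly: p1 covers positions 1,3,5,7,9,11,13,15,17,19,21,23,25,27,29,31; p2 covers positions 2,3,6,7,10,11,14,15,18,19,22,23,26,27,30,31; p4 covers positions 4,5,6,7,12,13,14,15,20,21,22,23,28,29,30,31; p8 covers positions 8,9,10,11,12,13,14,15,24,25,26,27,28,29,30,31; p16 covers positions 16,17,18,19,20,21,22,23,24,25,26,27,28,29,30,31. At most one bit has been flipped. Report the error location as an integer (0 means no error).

3

s1: b1⊕b3⊕b5⊕b7⊕b9⊕b11⊕b13⊕b15⊕b17⊕b19⊕b21⊕b23⊕b25⊕b27⊕b29⊕b31 = 1⊕0⊕0⊕0⊕0⊕0⊕0⊕1⊕0⊕0⊕0⊕1⊕0⊕1⊕1⊕0 = 1
s2: b2⊕b3⊕b6⊕b7⊕b10⊕b11⊕b14⊕b15⊕b18⊕b19⊕b22⊕b23⊕b26⊕b27⊕b30⊕b31 = 0⊕0⊕0⊕0⊕1⊕0⊕1⊕1⊕0⊕0⊕0⊕1⊕1⊕1⊕1⊕0 = 1
s4: b4⊕b5⊕b6⊕b7⊕b12⊕b13⊕b14⊕b15⊕b20⊕b21⊕b22⊕b23⊕b28⊕b29⊕b30⊕b31 = 0⊕0⊕0⊕0⊕1⊕0⊕1⊕1⊕0⊕0⊕0⊕1⊕0⊕1⊕1⊕0 = 0
s8: b8⊕b9⊕b10⊕b11⊕b12⊕b13⊕b14⊕b15⊕b24⊕b25⊕b26⊕b27⊕b28⊕b29⊕b30⊕b31 = 1⊕0⊕1⊕0⊕1⊕0⊕1⊕1⊕1⊕0⊕1⊕1⊕0⊕1⊕1⊕0 = 0
s16: b16⊕b17⊕b18⊕b19⊕b20⊕b21⊕b22⊕b23⊕b24⊕b25⊕b26⊕b27⊕b28⊕b29⊕b30⊕b31 = 0⊕0⊕0⊕0⊕0⊕0⊕0⊕1⊕1⊕0⊕1⊕1⊕0⊕1⊕1⊕0 = 0
Syndrome (s16...s1) = 00011 → position 3.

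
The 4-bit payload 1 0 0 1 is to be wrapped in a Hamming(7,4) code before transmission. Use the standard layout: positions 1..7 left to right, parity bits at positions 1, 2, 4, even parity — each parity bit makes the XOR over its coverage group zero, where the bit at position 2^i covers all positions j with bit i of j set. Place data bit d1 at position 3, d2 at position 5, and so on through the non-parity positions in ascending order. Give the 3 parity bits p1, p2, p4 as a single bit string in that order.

001

Place data bits at non-power-of-two positions: b3=1, b5=0, b6=0, b7=1.
p1 = XOR of data positions {3,5,7} = 1⊕0⊕1 = 0
p2 = XOR of data positions {3,6,7} = 1⊕0⊕1 = 0
p4 = XOR of data positions {5,6,7} = 0⊕0⊕1 = 1
Parity bits p1,p2,p4 = 001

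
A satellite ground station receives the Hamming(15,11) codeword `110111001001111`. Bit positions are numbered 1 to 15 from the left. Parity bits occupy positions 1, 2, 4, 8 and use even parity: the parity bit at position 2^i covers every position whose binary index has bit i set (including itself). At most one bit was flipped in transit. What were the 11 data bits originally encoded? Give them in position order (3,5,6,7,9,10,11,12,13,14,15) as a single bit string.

s1: b1⊕b3⊕b5⊕b7⊕b9⊕b11⊕b13⊕b15 = 1⊕0⊕1⊕0⊕1⊕0⊕1⊕1 = 1
s2: b2⊕b3⊕b6⊕b7⊕b10⊕b11⊕b14⊕b15 = 1⊕0⊕1⊕0⊕0⊕0⊕1⊕1 = 0
s4: b4⊕b5⊕b6⊕b7⊕b12⊕b13⊕b14⊕b15 = 1⊕1⊕1⊕0⊕1⊕1⊕1⊕1 = 1
s8: b8⊕b9⊕b10⊕b11⊕b12⊕b13⊕b14⊕b15 = 0⊕1⊕0⊕0⊕1⊕1⊕1⊕1 = 1
Syndrome (s8...s1) = 1101 → position 13.
Flip bit 13: corrected codeword = 110111001001011
Data bits at positions 3,5,6,7,9,10,11,12,13,14,15: 01101001011

01101001011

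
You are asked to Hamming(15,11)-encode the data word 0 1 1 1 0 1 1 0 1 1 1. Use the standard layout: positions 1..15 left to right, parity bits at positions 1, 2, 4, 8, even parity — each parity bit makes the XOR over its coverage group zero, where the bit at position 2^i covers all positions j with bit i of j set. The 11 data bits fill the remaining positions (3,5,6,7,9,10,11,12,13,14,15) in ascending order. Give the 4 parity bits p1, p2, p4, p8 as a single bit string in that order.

1001

Place data bits at non-power-of-two positions: b3=0, b5=1, b6=1, b7=1, b9=0, b10=1, b11=1, b12=0, b13=1, b14=1, b15=1.
p1 = XOR of data positions {3,5,7,9,11,13,15} = 0⊕1⊕1⊕0⊕1⊕1⊕1 = 1
p2 = XOR of data positions {3,6,7,10,11,14,15} = 0⊕1⊕1⊕1⊕1⊕1⊕1 = 0
p4 = XOR of data positions {5,6,7,12,13,14,15} = 1⊕1⊕1⊕0⊕1⊕1⊕1 = 0
p8 = XOR of data positions {9,10,11,12,13,14,15} = 0⊕1⊕1⊕0⊕1⊕1⊕1 = 1
Parity bits p1,p2,p4,p8 = 1001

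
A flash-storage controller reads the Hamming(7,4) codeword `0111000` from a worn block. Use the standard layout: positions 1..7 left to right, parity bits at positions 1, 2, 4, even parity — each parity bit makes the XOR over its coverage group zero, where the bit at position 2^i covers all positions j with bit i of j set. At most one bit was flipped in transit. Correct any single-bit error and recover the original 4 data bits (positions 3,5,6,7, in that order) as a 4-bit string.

s1: b1⊕b3⊕b5⊕b7 = 0⊕1⊕0⊕0 = 1
s2: b2⊕b3⊕b6⊕b7 = 1⊕1⊕0⊕0 = 0
s4: b4⊕b5⊕b6⊕b7 = 1⊕0⊕0⊕0 = 1
Syndrome (s4...s1) = 101 → position 5.
Flip bit 5: corrected codeword = 0111100
Data bits at positions 3,5,6,7: 1100

1100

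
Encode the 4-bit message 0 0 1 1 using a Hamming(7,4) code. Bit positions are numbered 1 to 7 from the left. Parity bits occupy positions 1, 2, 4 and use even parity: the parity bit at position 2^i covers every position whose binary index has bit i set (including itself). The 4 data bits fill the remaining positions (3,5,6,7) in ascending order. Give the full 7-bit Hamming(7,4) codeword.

1000011

Place data bits at non-power-of-two positions: b3=0, b5=0, b6=1, b7=1.
p1 = XOR of data positions {3,5,7} = 0⊕0⊕1 = 1
p2 = XOR of data positions {3,6,7} = 0⊕1⊕1 = 0
p4 = XOR of data positions {5,6,7} = 0⊕1⊕1 = 0
Codeword b1..b7 = 1000011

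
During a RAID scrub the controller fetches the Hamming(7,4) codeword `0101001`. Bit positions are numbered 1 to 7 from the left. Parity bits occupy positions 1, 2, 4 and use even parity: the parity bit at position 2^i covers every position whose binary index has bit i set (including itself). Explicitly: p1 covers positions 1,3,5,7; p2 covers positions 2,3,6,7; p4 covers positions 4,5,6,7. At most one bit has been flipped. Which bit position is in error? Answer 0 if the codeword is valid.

s1: b1⊕b3⊕b5⊕b7 = 0⊕0⊕0⊕1 = 1
s2: b2⊕b3⊕b6⊕b7 = 1⊕0⊕0⊕1 = 0
s4: b4⊕b5⊕b6⊕b7 = 1⊕0⊕0⊕1 = 0
Syndrome (s4...s1) = 001 → position 1.

1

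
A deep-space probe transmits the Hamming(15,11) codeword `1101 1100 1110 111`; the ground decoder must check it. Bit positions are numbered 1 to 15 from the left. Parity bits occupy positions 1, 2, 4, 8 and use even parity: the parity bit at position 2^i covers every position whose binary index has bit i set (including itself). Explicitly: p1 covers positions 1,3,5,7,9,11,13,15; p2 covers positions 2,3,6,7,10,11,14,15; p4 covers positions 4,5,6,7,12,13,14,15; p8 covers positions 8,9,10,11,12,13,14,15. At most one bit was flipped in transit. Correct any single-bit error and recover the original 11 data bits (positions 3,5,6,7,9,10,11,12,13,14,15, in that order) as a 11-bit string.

s1: b1⊕b3⊕b5⊕b7⊕b9⊕b11⊕b13⊕b15 = 1⊕0⊕1⊕0⊕1⊕1⊕1⊕1 = 0
s2: b2⊕b3⊕b6⊕b7⊕b10⊕b11⊕b14⊕b15 = 1⊕0⊕1⊕0⊕1⊕1⊕1⊕1 = 0
s4: b4⊕b5⊕b6⊕b7⊕b12⊕b13⊕b14⊕b15 = 1⊕1⊕1⊕0⊕0⊕1⊕1⊕1 = 0
s8: b8⊕b9⊕b10⊕b11⊕b12⊕b13⊕b14⊕b15 = 0⊕1⊕1⊕1⊕0⊕1⊕1⊕1 = 0
Syndrome (s8...s1) = 0000 → position 0 (no error).
No correction needed.
Data bits at positions 3,5,6,7,9,10,11,12,13,14,15: 01101110111

01101110111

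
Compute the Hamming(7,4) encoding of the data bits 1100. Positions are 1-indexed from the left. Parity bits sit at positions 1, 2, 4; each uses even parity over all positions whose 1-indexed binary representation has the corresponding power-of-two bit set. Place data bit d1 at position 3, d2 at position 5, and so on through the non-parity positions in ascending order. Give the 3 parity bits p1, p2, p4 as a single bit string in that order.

Place data bits at non-power-of-two positions: b3=1, b5=1, b6=0, b7=0.
p1 = XOR of data positions {3,5,7} = 1⊕1⊕0 = 0
p2 = XOR of data positions {3,6,7} = 1⊕0⊕0 = 1
p4 = XOR of data positions {5,6,7} = 1⊕0⊕0 = 1
Parity bits p1,p2,p4 = 011

011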